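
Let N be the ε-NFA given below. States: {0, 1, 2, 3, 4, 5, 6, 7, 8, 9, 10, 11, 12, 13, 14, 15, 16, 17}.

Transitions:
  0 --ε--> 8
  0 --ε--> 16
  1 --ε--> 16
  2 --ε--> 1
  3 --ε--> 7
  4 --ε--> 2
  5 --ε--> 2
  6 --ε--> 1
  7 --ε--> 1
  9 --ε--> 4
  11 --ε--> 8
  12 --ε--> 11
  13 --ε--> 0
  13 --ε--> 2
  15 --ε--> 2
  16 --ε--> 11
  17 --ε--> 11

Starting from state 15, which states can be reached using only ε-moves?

{1, 2, 8, 11, 15, 16}

Start with {15}.
From 15 via ε: add 2.
From 2 via ε: add 1.
From 1 via ε: add 16.
From 16 via ε: add 11.
From 11 via ε: add 8.
No new states can be added; the closed set is {1, 2, 8, 11, 15, 16}.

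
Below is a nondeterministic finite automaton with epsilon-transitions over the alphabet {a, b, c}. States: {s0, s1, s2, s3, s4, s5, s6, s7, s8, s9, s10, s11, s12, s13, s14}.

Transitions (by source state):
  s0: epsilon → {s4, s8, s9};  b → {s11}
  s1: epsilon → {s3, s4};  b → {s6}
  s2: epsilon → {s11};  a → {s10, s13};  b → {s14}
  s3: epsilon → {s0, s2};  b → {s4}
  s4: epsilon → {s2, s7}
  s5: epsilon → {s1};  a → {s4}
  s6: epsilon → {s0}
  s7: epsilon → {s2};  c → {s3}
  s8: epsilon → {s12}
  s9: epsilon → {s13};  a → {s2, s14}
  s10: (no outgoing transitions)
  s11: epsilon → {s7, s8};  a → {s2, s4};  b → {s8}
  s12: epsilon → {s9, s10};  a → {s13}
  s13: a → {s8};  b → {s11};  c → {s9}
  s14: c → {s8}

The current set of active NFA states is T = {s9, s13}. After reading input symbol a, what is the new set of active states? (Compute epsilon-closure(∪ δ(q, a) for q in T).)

{s2, s7, s8, s9, s10, s11, s12, s13, s14}

s9 on a → {s2, s14}.
s13 on a → {s8}.
Union after reading a: {s2, s8, s14}.
Now take the epsilon-closure:
From s2 via epsilon: add s11.
From s8 via epsilon: add s12.
From s11 via epsilon: add s7.
From s12 via epsilon: add s9, s10.
From s9 via epsilon: add s13.
No new states can be added; the closed set is {s2, s7, s8, s9, s10, s11, s12, s13, s14}.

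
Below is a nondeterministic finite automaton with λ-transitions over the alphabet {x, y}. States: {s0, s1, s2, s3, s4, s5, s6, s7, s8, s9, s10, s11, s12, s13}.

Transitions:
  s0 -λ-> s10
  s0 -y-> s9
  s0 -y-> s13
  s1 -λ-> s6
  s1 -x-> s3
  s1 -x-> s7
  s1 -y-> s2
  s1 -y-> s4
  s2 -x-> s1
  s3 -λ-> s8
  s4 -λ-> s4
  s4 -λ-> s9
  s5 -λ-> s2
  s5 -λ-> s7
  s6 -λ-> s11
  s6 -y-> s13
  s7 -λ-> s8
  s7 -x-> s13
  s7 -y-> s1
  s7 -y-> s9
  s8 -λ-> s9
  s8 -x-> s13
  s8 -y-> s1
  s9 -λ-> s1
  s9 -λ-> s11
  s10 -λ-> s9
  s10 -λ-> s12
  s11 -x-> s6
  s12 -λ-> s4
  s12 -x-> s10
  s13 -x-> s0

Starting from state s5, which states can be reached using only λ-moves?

{s1, s2, s5, s6, s7, s8, s9, s11}

Start with {s5}.
From s5 via λ: add s2, s7.
From s7 via λ: add s8.
From s8 via λ: add s9.
From s9 via λ: add s1, s11.
From s1 via λ: add s6.
No new states can be added; the closed set is {s1, s2, s5, s6, s7, s8, s9, s11}.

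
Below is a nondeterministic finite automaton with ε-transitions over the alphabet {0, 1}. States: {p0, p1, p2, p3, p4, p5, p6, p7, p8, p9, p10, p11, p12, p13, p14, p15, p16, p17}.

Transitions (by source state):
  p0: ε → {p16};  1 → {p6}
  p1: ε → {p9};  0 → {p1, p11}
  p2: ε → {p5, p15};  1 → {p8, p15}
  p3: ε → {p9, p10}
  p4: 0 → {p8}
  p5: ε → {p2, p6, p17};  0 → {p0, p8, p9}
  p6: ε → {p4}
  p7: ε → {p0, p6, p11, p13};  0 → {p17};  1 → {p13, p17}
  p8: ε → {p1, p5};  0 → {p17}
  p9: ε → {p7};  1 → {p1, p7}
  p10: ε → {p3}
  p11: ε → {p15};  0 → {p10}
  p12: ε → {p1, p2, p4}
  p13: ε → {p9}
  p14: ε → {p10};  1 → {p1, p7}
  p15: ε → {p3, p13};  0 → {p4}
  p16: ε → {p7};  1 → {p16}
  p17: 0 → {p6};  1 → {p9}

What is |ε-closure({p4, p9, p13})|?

Start with {p4, p9, p13}.
From p9 via ε: add p7.
From p7 via ε: add p0, p6, p11.
From p0 via ε: add p16.
From p11 via ε: add p15.
From p15 via ε: add p3.
From p3 via ε: add p10.
ε-closure = {p0, p3, p4, p6, p7, p9, p10, p11, p13, p15, p16}, which has 11 states.

11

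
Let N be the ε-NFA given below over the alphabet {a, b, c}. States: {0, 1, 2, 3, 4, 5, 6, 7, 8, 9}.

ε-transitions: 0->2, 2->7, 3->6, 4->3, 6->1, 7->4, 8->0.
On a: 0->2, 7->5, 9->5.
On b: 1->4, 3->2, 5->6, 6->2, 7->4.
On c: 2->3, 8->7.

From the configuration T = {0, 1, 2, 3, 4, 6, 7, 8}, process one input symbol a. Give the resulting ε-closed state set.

{1, 2, 3, 4, 5, 6, 7}

0 on a → {2}.
7 on a → {5}.
No a-transition from 1, 2, 3, 4, 6, 8.
Union after reading a: {2, 5}.
Now take the ε-closure:
From 2 via ε: add 7.
From 7 via ε: add 4.
From 4 via ε: add 3.
From 3 via ε: add 6.
From 6 via ε: add 1.
No new states can be added; the closed set is {1, 2, 3, 4, 5, 6, 7}.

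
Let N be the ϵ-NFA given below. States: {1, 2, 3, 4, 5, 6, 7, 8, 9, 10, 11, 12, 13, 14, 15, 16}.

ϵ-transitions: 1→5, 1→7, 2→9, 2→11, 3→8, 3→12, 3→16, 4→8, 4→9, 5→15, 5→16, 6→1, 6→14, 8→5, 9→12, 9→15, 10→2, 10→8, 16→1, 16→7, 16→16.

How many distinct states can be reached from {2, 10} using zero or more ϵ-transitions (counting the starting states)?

Start with {2, 10}.
From 2 via ϵ: add 9, 11.
From 10 via ϵ: add 8.
From 8 via ϵ: add 5.
From 9 via ϵ: add 12, 15.
From 5 via ϵ: add 16.
From 16 via ϵ: add 1, 7.
ϵ-closure = {1, 2, 5, 7, 8, 9, 10, 11, 12, 15, 16}, which has 11 states.

11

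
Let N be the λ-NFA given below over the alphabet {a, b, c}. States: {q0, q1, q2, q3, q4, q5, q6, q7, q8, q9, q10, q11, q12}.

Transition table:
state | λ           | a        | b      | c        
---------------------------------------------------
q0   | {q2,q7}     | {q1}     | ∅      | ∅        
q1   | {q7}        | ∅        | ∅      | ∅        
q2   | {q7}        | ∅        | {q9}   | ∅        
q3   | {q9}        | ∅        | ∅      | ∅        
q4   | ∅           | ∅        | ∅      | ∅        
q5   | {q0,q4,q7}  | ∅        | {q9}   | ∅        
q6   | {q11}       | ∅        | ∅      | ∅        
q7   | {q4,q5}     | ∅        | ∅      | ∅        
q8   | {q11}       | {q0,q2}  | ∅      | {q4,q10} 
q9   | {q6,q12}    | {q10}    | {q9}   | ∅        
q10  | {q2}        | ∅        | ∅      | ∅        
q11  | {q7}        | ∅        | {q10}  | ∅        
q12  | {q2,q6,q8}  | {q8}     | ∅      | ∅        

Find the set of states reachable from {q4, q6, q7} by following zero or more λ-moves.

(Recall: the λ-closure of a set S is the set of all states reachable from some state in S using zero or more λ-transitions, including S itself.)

Start with {q4, q6, q7}.
From q6 via λ: add q11.
From q7 via λ: add q5.
From q5 via λ: add q0.
From q0 via λ: add q2.
No new states can be added; the closed set is {q0, q2, q4, q5, q6, q7, q11}.

{q0, q2, q4, q5, q6, q7, q11}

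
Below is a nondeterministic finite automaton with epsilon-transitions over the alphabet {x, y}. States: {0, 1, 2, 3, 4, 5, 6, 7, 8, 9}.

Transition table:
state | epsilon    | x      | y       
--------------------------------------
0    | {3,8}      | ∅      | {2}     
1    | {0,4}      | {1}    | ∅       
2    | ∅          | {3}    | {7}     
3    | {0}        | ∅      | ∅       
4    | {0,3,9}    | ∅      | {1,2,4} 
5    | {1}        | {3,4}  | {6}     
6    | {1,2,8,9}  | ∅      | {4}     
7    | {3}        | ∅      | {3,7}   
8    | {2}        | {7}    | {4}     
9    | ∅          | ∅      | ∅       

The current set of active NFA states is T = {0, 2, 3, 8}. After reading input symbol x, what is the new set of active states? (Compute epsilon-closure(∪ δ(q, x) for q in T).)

{0, 2, 3, 7, 8}

2 on x → {3}.
8 on x → {7}.
No x-transition from 0, 3.
Union after reading x: {3, 7}.
Now take the epsilon-closure:
From 3 via epsilon: add 0.
From 0 via epsilon: add 8.
From 8 via epsilon: add 2.
No new states can be added; the closed set is {0, 2, 3, 7, 8}.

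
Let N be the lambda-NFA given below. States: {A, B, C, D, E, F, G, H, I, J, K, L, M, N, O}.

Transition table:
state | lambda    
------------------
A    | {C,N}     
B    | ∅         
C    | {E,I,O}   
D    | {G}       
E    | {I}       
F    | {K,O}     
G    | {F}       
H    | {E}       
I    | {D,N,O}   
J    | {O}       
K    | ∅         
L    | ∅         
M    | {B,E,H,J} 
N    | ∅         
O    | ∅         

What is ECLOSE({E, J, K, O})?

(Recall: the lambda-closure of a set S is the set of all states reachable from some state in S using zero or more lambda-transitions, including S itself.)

{D, E, F, G, I, J, K, N, O}

Start with {E, J, K, O}.
From E via lambda: add I.
From I via lambda: add D, N.
From D via lambda: add G.
From G via lambda: add F.
No new states can be added; the closed set is {D, E, F, G, I, J, K, N, O}.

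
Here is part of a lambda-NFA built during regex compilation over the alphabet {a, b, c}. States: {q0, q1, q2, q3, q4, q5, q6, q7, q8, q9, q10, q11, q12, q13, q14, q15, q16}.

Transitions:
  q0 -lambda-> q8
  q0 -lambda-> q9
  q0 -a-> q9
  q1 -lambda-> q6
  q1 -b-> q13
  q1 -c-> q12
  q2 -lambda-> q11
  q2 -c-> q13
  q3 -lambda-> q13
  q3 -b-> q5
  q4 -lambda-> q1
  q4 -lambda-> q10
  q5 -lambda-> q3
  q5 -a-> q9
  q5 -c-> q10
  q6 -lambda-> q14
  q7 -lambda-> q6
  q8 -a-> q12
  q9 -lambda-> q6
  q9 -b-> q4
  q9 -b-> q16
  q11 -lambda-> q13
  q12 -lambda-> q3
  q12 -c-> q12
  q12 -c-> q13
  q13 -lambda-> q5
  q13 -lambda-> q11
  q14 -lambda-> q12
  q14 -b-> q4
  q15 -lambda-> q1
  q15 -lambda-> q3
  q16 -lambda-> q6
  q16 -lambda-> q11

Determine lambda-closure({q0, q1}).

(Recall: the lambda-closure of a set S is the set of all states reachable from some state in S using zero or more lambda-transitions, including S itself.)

{q0, q1, q3, q5, q6, q8, q9, q11, q12, q13, q14}

Start with {q0, q1}.
From q0 via lambda: add q8, q9.
From q1 via lambda: add q6.
From q6 via lambda: add q14.
From q14 via lambda: add q12.
From q12 via lambda: add q3.
From q3 via lambda: add q13.
From q13 via lambda: add q5, q11.
No new states can be added; the closed set is {q0, q1, q3, q5, q6, q8, q9, q11, q12, q13, q14}.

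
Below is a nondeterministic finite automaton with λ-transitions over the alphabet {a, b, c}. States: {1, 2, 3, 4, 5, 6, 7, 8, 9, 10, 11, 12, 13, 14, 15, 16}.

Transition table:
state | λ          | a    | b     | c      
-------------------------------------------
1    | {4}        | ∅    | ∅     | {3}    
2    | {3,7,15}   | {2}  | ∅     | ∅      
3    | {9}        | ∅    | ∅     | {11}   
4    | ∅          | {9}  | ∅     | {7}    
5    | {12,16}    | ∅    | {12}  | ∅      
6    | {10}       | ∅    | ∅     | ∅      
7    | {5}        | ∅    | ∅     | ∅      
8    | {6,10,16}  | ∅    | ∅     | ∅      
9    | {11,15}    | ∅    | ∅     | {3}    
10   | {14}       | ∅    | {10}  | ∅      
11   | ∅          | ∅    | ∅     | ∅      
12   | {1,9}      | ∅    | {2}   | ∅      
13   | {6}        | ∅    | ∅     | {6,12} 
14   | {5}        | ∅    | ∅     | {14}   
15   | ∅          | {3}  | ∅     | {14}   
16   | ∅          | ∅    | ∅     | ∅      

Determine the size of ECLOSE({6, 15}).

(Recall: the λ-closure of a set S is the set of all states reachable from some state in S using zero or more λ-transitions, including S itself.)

11

Start with {6, 15}.
From 6 via λ: add 10.
From 10 via λ: add 14.
From 14 via λ: add 5.
From 5 via λ: add 12, 16.
From 12 via λ: add 1, 9.
From 1 via λ: add 4.
From 9 via λ: add 11.
λ-closure = {1, 4, 5, 6, 9, 10, 11, 12, 14, 15, 16}, which has 11 states.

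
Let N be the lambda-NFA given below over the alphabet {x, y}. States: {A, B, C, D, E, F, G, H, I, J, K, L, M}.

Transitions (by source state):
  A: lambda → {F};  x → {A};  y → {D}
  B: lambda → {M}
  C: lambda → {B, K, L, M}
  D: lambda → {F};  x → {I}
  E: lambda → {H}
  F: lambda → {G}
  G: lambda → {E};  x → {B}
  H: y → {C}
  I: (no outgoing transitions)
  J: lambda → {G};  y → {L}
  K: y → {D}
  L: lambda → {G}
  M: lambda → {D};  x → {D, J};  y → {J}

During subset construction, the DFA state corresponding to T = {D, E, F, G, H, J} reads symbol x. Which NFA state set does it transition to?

D on x → {I}.
G on x → {B}.
No x-transition from E, F, H, J.
Union after reading x: {B, I}.
Now take the lambda-closure:
From B via lambda: add M.
From M via lambda: add D.
From D via lambda: add F.
From F via lambda: add G.
From G via lambda: add E.
From E via lambda: add H.
No new states can be added; the closed set is {B, D, E, F, G, H, I, M}.

{B, D, E, F, G, H, I, M}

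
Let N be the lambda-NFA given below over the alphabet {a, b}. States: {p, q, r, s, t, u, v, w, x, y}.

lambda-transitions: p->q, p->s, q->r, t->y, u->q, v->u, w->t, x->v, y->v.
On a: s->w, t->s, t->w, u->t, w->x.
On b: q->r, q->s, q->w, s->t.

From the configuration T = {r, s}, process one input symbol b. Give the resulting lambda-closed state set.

{q, r, t, u, v, y}

s on b → {t}.
No b-transition from r.
Union after reading b: {t}.
Now take the lambda-closure:
From t via lambda: add y.
From y via lambda: add v.
From v via lambda: add u.
From u via lambda: add q.
From q via lambda: add r.
No new states can be added; the closed set is {q, r, t, u, v, y}.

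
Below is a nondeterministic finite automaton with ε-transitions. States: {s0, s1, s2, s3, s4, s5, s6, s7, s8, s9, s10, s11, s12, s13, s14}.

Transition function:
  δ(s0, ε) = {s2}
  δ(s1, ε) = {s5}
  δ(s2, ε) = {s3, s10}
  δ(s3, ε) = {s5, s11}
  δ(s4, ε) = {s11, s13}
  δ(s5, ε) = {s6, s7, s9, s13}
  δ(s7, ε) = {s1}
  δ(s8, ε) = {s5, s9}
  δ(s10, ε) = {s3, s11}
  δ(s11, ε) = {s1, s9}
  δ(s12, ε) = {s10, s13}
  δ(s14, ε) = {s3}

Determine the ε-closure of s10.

{s1, s3, s5, s6, s7, s9, s10, s11, s13}

Start with {s10}.
From s10 via ε: add s3, s11.
From s3 via ε: add s5.
From s11 via ε: add s1, s9.
From s5 via ε: add s6, s7, s13.
No new states can be added; the closed set is {s1, s3, s5, s6, s7, s9, s10, s11, s13}.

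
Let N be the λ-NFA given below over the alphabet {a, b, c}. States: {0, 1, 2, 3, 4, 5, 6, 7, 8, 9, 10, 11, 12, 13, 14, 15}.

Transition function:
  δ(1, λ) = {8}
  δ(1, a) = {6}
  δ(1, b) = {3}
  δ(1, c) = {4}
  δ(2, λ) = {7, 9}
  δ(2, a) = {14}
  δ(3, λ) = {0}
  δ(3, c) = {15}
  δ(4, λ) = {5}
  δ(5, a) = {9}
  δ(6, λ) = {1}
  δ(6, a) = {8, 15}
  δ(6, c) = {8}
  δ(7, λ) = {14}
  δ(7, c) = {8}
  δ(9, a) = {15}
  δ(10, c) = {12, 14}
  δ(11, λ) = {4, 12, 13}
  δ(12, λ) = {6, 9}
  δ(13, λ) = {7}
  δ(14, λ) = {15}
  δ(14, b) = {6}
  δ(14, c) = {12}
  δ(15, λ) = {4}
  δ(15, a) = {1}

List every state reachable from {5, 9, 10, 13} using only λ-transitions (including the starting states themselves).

Start with {5, 9, 10, 13}.
From 13 via λ: add 7.
From 7 via λ: add 14.
From 14 via λ: add 15.
From 15 via λ: add 4.
No new states can be added; the closed set is {4, 5, 7, 9, 10, 13, 14, 15}.

{4, 5, 7, 9, 10, 13, 14, 15}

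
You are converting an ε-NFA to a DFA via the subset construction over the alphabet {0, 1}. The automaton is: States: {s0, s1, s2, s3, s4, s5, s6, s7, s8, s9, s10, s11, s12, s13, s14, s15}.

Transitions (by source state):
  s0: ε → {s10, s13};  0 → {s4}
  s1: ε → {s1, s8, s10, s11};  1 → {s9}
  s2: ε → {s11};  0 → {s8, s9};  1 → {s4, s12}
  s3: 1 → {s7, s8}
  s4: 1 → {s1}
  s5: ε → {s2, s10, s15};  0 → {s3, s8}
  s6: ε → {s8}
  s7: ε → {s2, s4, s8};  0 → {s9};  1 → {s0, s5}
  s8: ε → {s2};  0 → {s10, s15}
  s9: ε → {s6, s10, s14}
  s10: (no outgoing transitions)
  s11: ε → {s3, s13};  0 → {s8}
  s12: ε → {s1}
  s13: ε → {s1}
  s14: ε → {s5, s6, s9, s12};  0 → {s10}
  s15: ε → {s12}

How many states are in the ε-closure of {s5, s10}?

Start with {s5, s10}.
From s5 via ε: add s2, s15.
From s2 via ε: add s11.
From s15 via ε: add s12.
From s11 via ε: add s3, s13.
From s12 via ε: add s1.
From s1 via ε: add s8.
ε-closure = {s1, s2, s3, s5, s8, s10, s11, s12, s13, s15}, which has 10 states.

10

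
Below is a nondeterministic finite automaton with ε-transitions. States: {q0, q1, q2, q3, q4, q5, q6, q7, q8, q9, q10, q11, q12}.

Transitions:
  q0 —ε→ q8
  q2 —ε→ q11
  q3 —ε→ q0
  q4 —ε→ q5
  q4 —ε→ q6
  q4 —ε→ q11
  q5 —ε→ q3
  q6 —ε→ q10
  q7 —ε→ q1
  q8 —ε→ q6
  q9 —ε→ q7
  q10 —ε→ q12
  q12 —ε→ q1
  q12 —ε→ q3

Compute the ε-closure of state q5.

Start with {q5}.
From q5 via ε: add q3.
From q3 via ε: add q0.
From q0 via ε: add q8.
From q8 via ε: add q6.
From q6 via ε: add q10.
From q10 via ε: add q12.
From q12 via ε: add q1.
No new states can be added; the closed set is {q0, q1, q3, q5, q6, q8, q10, q12}.

{q0, q1, q3, q5, q6, q8, q10, q12}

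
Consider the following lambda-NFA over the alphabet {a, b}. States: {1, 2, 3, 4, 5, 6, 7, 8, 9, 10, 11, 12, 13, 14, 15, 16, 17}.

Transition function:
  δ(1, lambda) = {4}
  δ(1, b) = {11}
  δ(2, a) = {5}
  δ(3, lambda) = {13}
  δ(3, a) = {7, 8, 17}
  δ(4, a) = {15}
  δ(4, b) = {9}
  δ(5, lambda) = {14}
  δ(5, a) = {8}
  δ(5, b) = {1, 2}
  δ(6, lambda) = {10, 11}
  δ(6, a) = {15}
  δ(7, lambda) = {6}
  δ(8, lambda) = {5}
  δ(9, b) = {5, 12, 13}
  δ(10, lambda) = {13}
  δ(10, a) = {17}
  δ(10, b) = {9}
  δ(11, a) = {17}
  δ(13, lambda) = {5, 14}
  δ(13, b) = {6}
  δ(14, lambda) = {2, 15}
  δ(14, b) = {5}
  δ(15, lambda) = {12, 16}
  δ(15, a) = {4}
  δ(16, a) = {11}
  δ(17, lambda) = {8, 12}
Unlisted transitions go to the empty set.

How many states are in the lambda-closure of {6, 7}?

11

Start with {6, 7}.
From 6 via lambda: add 10, 11.
From 10 via lambda: add 13.
From 13 via lambda: add 5, 14.
From 14 via lambda: add 2, 15.
From 15 via lambda: add 12, 16.
lambda-closure = {2, 5, 6, 7, 10, 11, 12, 13, 14, 15, 16}, which has 11 states.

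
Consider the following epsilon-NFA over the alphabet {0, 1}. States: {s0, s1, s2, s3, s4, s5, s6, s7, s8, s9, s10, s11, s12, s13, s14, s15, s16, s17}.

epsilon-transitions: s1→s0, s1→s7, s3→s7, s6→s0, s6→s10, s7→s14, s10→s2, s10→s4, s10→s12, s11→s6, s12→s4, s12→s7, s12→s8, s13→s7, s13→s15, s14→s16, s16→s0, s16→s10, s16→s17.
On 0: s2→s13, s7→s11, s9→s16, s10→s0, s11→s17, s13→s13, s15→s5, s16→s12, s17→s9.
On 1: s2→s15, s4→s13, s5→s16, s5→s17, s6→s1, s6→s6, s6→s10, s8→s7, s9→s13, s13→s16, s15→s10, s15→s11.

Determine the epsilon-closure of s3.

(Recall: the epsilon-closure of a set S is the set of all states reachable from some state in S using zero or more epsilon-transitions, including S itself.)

Start with {s3}.
From s3 via epsilon: add s7.
From s7 via epsilon: add s14.
From s14 via epsilon: add s16.
From s16 via epsilon: add s0, s10, s17.
From s10 via epsilon: add s2, s4, s12.
From s12 via epsilon: add s8.
No new states can be added; the closed set is {s0, s2, s3, s4, s7, s8, s10, s12, s14, s16, s17}.

{s0, s2, s3, s4, s7, s8, s10, s12, s14, s16, s17}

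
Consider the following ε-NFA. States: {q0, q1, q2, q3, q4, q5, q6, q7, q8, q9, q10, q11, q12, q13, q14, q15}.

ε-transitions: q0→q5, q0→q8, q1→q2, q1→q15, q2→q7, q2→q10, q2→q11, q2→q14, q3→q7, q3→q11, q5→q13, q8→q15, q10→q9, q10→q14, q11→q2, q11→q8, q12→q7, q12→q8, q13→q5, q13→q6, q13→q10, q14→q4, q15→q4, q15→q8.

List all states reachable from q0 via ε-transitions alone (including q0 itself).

Start with {q0}.
From q0 via ε: add q5, q8.
From q5 via ε: add q13.
From q8 via ε: add q15.
From q13 via ε: add q6, q10.
From q15 via ε: add q4.
From q10 via ε: add q9, q14.
No new states can be added; the closed set is {q0, q4, q5, q6, q8, q9, q10, q13, q14, q15}.

{q0, q4, q5, q6, q8, q9, q10, q13, q14, q15}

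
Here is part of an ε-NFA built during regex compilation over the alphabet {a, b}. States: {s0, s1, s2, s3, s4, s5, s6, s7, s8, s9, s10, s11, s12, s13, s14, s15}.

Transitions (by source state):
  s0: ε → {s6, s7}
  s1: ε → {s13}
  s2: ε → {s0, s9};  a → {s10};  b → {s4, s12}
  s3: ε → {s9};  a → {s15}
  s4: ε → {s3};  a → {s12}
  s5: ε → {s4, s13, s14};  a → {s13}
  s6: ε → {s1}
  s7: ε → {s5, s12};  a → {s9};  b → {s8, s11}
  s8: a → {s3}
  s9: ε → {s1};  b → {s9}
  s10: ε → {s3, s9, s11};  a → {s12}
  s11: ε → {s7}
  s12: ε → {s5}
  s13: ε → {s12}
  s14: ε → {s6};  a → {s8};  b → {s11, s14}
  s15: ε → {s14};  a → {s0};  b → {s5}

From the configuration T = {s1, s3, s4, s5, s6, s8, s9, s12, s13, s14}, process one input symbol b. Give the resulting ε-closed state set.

s9 on b → {s9}.
s14 on b → {s11, s14}.
No b-transition from s1, s3, s4, s5, s6, s8, s12, s13.
Union after reading b: {s9, s11, s14}.
Now take the ε-closure:
From s9 via ε: add s1.
From s11 via ε: add s7.
From s14 via ε: add s6.
From s1 via ε: add s13.
From s7 via ε: add s5, s12.
From s5 via ε: add s4.
From s4 via ε: add s3.
No new states can be added; the closed set is {s1, s3, s4, s5, s6, s7, s9, s11, s12, s13, s14}.

{s1, s3, s4, s5, s6, s7, s9, s11, s12, s13, s14}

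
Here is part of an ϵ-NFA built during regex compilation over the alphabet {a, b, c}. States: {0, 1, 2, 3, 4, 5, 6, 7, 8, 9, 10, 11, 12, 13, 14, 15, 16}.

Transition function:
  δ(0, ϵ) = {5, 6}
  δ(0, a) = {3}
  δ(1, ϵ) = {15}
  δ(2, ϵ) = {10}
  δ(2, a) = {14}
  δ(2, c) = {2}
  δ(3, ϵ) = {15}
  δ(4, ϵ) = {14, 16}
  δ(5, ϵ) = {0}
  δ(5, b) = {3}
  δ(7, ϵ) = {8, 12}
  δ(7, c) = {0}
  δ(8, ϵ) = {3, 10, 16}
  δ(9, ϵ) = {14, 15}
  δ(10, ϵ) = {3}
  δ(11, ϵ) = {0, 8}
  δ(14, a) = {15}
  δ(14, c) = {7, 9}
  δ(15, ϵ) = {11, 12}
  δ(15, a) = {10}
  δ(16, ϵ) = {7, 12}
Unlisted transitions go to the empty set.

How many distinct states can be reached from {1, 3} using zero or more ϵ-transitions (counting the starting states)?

Start with {1, 3}.
From 1 via ϵ: add 15.
From 15 via ϵ: add 11, 12.
From 11 via ϵ: add 0, 8.
From 0 via ϵ: add 5, 6.
From 8 via ϵ: add 10, 16.
From 16 via ϵ: add 7.
ϵ-closure = {0, 1, 3, 5, 6, 7, 8, 10, 11, 12, 15, 16}, which has 12 states.

12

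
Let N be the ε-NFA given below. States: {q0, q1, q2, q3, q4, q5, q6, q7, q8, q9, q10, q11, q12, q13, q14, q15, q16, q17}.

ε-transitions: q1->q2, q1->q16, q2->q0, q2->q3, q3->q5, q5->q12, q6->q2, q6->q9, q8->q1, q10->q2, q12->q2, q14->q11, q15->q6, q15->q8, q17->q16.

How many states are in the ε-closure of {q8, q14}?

Start with {q8, q14}.
From q8 via ε: add q1.
From q14 via ε: add q11.
From q1 via ε: add q2, q16.
From q2 via ε: add q0, q3.
From q3 via ε: add q5.
From q5 via ε: add q12.
ε-closure = {q0, q1, q2, q3, q5, q8, q11, q12, q14, q16}, which has 10 states.

10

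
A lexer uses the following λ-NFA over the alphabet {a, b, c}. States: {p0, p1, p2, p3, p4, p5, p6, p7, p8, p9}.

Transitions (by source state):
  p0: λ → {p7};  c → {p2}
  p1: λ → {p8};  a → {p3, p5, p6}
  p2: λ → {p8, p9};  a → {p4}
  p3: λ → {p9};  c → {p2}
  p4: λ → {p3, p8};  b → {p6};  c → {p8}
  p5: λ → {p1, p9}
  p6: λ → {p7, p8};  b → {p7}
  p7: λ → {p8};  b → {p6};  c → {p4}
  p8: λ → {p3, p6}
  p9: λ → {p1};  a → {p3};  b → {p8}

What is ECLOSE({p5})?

{p1, p3, p5, p6, p7, p8, p9}

Start with {p5}.
From p5 via λ: add p1, p9.
From p1 via λ: add p8.
From p8 via λ: add p3, p6.
From p6 via λ: add p7.
No new states can be added; the closed set is {p1, p3, p5, p6, p7, p8, p9}.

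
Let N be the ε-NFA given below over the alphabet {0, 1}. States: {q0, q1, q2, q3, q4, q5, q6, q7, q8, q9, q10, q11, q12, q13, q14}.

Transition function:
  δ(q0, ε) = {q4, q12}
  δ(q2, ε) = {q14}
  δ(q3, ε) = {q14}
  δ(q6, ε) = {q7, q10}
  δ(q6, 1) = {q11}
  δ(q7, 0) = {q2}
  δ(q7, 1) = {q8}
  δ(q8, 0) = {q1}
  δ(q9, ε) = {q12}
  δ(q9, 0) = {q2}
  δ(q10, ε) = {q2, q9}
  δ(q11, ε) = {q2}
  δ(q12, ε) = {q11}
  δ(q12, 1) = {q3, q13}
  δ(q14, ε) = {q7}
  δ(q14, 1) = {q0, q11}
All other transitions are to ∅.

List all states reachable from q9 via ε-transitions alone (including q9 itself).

Start with {q9}.
From q9 via ε: add q12.
From q12 via ε: add q11.
From q11 via ε: add q2.
From q2 via ε: add q14.
From q14 via ε: add q7.
No new states can be added; the closed set is {q2, q7, q9, q11, q12, q14}.

{q2, q7, q9, q11, q12, q14}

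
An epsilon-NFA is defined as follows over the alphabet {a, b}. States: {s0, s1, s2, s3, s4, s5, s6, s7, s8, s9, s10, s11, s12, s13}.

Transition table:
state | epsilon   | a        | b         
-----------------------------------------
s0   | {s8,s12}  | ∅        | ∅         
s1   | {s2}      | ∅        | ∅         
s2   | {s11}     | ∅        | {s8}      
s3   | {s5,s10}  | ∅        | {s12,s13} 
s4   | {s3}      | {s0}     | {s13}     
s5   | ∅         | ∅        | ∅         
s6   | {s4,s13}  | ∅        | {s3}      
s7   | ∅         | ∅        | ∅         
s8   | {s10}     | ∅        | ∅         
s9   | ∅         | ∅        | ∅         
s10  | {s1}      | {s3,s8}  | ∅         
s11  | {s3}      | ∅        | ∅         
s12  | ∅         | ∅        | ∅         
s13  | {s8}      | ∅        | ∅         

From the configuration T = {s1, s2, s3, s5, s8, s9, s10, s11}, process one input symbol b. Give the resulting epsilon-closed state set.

s2 on b → {s8}.
s3 on b → {s12, s13}.
No b-transition from s1, s5, s8, s9, s10, s11.
Union after reading b: {s8, s12, s13}.
Now take the epsilon-closure:
From s8 via epsilon: add s10.
From s10 via epsilon: add s1.
From s1 via epsilon: add s2.
From s2 via epsilon: add s11.
From s11 via epsilon: add s3.
From s3 via epsilon: add s5.
No new states can be added; the closed set is {s1, s2, s3, s5, s8, s10, s11, s12, s13}.

{s1, s2, s3, s5, s8, s10, s11, s12, s13}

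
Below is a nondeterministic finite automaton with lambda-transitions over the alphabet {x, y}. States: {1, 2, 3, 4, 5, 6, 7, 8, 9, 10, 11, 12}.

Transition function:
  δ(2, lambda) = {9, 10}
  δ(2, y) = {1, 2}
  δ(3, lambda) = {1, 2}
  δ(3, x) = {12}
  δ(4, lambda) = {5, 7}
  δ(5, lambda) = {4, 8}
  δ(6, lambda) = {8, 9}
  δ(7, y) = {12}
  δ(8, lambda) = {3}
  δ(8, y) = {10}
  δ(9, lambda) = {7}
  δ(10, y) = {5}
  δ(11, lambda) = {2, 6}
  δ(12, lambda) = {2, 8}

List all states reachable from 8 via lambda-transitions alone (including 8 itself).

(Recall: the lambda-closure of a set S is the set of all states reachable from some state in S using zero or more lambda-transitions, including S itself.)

Start with {8}.
From 8 via lambda: add 3.
From 3 via lambda: add 1, 2.
From 2 via lambda: add 9, 10.
From 9 via lambda: add 7.
No new states can be added; the closed set is {1, 2, 3, 7, 8, 9, 10}.

{1, 2, 3, 7, 8, 9, 10}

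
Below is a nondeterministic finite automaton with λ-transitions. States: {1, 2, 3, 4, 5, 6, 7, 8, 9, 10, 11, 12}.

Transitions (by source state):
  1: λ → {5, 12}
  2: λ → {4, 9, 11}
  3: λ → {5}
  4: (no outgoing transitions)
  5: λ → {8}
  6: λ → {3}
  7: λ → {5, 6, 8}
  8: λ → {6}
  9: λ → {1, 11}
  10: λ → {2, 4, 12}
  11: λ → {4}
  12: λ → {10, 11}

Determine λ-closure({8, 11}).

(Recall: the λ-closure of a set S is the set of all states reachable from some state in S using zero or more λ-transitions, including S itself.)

Start with {8, 11}.
From 8 via λ: add 6.
From 11 via λ: add 4.
From 6 via λ: add 3.
From 3 via λ: add 5.
No new states can be added; the closed set is {3, 4, 5, 6, 8, 11}.

{3, 4, 5, 6, 8, 11}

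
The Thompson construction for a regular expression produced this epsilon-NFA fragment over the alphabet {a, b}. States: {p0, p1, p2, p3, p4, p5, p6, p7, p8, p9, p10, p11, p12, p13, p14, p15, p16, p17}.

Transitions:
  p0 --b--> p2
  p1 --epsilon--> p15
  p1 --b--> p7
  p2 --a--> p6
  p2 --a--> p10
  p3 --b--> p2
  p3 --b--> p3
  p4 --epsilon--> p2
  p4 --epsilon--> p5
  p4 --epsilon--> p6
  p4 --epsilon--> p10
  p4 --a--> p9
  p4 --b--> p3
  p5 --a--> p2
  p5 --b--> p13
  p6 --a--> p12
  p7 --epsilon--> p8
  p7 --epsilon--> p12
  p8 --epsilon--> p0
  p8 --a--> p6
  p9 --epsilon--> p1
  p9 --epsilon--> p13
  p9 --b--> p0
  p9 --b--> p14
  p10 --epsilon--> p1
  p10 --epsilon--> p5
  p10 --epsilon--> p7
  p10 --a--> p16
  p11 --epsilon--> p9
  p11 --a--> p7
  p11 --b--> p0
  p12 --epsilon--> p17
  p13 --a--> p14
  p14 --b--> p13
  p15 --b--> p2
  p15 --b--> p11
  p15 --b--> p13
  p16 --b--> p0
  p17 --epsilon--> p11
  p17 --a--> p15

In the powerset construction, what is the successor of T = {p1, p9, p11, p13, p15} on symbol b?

p1 on b → {p7}.
p9 on b → {p0, p14}.
p11 on b → {p0}.
p15 on b → {p2, p11, p13}.
No b-transition from p13.
Union after reading b: {p0, p2, p7, p11, p13, p14}.
Now take the epsilon-closure:
From p7 via epsilon: add p8, p12.
From p11 via epsilon: add p9.
From p9 via epsilon: add p1.
From p12 via epsilon: add p17.
From p1 via epsilon: add p15.
No new states can be added; the closed set is {p0, p1, p2, p7, p8, p9, p11, p12, p13, p14, p15, p17}.

{p0, p1, p2, p7, p8, p9, p11, p12, p13, p14, p15, p17}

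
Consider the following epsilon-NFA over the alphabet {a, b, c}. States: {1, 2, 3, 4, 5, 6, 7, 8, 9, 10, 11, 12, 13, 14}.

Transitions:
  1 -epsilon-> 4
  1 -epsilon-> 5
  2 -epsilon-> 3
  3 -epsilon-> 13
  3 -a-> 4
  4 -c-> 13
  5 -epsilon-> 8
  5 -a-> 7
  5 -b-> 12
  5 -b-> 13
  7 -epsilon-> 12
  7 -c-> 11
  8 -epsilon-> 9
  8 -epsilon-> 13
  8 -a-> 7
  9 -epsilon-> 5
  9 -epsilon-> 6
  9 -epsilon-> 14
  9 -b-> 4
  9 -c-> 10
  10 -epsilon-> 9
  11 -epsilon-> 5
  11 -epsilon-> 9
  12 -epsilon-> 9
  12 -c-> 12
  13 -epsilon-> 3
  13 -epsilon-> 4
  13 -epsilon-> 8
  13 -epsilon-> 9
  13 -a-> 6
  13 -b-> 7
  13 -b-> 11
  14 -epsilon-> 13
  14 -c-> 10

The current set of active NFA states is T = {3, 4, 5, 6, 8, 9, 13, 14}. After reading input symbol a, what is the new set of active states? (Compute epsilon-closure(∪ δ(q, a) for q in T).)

3 on a → {4}.
5 on a → {7}.
8 on a → {7}.
13 on a → {6}.
No a-transition from 4, 6, 9, 14.
Union after reading a: {4, 6, 7}.
Now take the epsilon-closure:
From 7 via epsilon: add 12.
From 12 via epsilon: add 9.
From 9 via epsilon: add 5, 14.
From 5 via epsilon: add 8.
From 14 via epsilon: add 13.
From 13 via epsilon: add 3.
No new states can be added; the closed set is {3, 4, 5, 6, 7, 8, 9, 12, 13, 14}.

{3, 4, 5, 6, 7, 8, 9, 12, 13, 14}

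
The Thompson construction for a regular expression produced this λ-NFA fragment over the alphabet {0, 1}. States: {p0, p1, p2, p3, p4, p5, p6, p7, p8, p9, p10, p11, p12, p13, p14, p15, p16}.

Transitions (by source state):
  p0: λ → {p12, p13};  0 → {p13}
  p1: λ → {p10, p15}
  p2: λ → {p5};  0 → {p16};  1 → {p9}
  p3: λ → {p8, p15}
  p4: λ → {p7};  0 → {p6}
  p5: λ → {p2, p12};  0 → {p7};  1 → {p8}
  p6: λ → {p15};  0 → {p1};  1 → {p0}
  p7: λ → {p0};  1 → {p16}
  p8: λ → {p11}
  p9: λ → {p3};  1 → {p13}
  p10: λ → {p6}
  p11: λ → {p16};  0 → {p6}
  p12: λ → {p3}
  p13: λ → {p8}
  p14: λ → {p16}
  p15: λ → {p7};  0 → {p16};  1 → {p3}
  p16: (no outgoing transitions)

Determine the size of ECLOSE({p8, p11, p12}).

9

Start with {p8, p11, p12}.
From p11 via λ: add p16.
From p12 via λ: add p3.
From p3 via λ: add p15.
From p15 via λ: add p7.
From p7 via λ: add p0.
From p0 via λ: add p13.
λ-closure = {p0, p3, p7, p8, p11, p12, p13, p15, p16}, which has 9 states.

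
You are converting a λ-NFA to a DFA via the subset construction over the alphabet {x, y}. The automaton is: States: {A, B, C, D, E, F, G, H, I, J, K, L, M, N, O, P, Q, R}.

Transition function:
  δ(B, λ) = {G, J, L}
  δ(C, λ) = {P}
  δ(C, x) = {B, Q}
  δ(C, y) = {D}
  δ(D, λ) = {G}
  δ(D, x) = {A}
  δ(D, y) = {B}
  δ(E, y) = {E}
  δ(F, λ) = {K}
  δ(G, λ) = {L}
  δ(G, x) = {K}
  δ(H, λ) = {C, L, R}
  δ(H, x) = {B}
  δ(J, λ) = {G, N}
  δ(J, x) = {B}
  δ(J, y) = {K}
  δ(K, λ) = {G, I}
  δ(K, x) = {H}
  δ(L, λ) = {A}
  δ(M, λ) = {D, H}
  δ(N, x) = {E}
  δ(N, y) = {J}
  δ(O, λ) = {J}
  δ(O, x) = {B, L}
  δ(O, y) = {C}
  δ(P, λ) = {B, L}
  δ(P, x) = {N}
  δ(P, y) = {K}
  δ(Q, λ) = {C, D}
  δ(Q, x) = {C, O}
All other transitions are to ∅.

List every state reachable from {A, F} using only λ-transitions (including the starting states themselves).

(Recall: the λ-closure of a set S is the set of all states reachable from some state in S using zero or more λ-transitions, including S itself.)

Start with {A, F}.
From F via λ: add K.
From K via λ: add G, I.
From G via λ: add L.
No new states can be added; the closed set is {A, F, G, I, K, L}.

{A, F, G, I, K, L}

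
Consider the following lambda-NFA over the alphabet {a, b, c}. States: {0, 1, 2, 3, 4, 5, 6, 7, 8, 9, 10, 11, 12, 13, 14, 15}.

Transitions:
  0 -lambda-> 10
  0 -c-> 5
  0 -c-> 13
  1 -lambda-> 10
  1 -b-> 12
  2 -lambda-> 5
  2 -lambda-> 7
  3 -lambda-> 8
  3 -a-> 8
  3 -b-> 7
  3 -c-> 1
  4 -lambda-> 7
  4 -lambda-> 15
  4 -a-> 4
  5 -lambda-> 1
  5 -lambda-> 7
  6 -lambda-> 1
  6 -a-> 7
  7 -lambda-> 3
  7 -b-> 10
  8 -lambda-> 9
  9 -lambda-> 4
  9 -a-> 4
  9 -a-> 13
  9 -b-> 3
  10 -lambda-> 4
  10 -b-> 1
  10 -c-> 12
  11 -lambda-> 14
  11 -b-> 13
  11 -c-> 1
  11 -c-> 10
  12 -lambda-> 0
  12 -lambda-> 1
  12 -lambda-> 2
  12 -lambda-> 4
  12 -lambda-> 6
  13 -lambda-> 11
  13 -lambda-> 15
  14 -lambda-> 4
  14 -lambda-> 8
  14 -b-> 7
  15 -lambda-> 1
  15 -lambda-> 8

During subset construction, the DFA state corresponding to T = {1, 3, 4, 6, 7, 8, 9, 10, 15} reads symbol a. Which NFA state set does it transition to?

{1, 3, 4, 7, 8, 9, 10, 11, 13, 14, 15}

3 on a → {8}.
4 on a → {4}.
6 on a → {7}.
9 on a → {4, 13}.
No a-transition from 1, 7, 8, 10, 15.
Union after reading a: {4, 7, 8, 13}.
Now take the lambda-closure:
From 4 via lambda: add 15.
From 7 via lambda: add 3.
From 8 via lambda: add 9.
From 13 via lambda: add 11.
From 11 via lambda: add 14.
From 15 via lambda: add 1.
From 1 via lambda: add 10.
No new states can be added; the closed set is {1, 3, 4, 7, 8, 9, 10, 11, 13, 14, 15}.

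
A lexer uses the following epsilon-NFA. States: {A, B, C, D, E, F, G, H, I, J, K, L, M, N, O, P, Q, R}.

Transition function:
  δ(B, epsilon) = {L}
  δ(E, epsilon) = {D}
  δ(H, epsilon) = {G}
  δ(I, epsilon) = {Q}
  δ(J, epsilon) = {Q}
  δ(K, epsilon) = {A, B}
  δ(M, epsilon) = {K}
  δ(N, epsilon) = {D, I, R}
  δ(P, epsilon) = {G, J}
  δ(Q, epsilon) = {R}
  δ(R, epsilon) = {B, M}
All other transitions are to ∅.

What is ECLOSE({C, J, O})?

Start with {C, J, O}.
From J via epsilon: add Q.
From Q via epsilon: add R.
From R via epsilon: add B, M.
From B via epsilon: add L.
From M via epsilon: add K.
From K via epsilon: add A.
No new states can be added; the closed set is {A, B, C, J, K, L, M, O, Q, R}.

{A, B, C, J, K, L, M, O, Q, R}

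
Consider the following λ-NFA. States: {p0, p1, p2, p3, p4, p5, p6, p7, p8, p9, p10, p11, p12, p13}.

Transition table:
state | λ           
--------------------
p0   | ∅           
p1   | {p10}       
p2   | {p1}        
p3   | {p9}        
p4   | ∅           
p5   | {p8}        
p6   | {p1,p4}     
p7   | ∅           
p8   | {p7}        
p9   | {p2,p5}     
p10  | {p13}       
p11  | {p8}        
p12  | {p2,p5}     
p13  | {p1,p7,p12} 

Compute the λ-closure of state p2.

{p1, p2, p5, p7, p8, p10, p12, p13}

Start with {p2}.
From p2 via λ: add p1.
From p1 via λ: add p10.
From p10 via λ: add p13.
From p13 via λ: add p7, p12.
From p12 via λ: add p5.
From p5 via λ: add p8.
No new states can be added; the closed set is {p1, p2, p5, p7, p8, p10, p12, p13}.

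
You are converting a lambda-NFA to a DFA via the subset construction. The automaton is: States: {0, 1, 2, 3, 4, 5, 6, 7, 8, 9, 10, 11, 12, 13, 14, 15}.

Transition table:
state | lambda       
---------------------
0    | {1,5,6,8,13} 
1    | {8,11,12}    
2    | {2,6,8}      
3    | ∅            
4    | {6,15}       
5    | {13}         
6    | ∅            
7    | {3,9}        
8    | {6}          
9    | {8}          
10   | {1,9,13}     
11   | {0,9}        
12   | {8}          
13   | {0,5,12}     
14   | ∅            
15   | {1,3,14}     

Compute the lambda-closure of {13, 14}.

{0, 1, 5, 6, 8, 9, 11, 12, 13, 14}

Start with {13, 14}.
From 13 via lambda: add 0, 5, 12.
From 0 via lambda: add 1, 6, 8.
From 1 via lambda: add 11.
From 11 via lambda: add 9.
No new states can be added; the closed set is {0, 1, 5, 6, 8, 9, 11, 12, 13, 14}.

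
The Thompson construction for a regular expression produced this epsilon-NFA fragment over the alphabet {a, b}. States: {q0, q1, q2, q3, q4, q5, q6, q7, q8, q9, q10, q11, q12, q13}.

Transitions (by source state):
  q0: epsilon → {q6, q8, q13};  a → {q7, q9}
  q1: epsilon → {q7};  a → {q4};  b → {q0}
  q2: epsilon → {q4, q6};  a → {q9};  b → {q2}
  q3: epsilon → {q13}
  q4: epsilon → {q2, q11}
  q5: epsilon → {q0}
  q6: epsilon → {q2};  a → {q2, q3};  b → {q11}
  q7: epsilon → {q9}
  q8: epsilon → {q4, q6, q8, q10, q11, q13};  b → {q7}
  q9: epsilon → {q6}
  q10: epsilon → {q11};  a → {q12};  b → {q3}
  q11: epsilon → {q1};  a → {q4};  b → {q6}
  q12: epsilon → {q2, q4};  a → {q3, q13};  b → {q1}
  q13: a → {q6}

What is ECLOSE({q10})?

{q1, q2, q4, q6, q7, q9, q10, q11}

Start with {q10}.
From q10 via epsilon: add q11.
From q11 via epsilon: add q1.
From q1 via epsilon: add q7.
From q7 via epsilon: add q9.
From q9 via epsilon: add q6.
From q6 via epsilon: add q2.
From q2 via epsilon: add q4.
No new states can be added; the closed set is {q1, q2, q4, q6, q7, q9, q10, q11}.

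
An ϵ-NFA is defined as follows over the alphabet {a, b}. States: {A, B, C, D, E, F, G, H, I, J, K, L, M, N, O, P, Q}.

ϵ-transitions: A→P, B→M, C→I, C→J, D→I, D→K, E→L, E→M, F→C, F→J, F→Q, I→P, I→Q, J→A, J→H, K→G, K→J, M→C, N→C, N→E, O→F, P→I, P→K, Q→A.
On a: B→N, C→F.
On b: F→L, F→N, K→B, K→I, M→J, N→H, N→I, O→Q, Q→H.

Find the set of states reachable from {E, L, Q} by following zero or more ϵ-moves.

Start with {E, L, Q}.
From E via ϵ: add M.
From Q via ϵ: add A.
From A via ϵ: add P.
From M via ϵ: add C.
From C via ϵ: add I, J.
From P via ϵ: add K.
From J via ϵ: add H.
From K via ϵ: add G.
No new states can be added; the closed set is {A, C, E, G, H, I, J, K, L, M, P, Q}.

{A, C, E, G, H, I, J, K, L, M, P, Q}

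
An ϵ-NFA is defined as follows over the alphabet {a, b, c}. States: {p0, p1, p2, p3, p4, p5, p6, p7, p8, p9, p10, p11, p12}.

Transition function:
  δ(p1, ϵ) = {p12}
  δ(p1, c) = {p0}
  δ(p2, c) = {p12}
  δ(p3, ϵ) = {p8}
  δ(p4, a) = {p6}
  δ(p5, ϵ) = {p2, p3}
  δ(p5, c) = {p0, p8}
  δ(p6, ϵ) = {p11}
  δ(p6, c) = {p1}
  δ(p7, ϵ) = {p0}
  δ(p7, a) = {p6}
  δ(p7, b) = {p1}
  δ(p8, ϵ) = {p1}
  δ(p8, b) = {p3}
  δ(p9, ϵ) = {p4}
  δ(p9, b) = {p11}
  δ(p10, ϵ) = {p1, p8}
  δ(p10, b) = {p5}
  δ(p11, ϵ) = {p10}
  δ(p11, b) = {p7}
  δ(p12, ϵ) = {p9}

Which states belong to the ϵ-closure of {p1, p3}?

{p1, p3, p4, p8, p9, p12}

Start with {p1, p3}.
From p1 via ϵ: add p12.
From p3 via ϵ: add p8.
From p12 via ϵ: add p9.
From p9 via ϵ: add p4.
No new states can be added; the closed set is {p1, p3, p4, p8, p9, p12}.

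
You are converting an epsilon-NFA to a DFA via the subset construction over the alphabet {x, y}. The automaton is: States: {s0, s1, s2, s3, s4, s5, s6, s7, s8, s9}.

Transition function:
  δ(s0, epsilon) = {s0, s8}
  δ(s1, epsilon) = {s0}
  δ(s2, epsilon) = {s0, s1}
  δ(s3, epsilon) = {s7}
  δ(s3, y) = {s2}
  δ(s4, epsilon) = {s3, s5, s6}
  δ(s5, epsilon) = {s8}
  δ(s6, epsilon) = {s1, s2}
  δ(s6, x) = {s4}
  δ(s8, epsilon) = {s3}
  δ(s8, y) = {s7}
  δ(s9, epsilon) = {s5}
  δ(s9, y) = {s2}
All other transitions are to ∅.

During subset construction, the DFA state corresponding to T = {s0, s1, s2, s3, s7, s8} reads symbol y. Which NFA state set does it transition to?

s3 on y → {s2}.
s8 on y → {s7}.
No y-transition from s0, s1, s2, s7.
Union after reading y: {s2, s7}.
Now take the epsilon-closure:
From s2 via epsilon: add s0, s1.
From s0 via epsilon: add s8.
From s8 via epsilon: add s3.
No new states can be added; the closed set is {s0, s1, s2, s3, s7, s8}.

{s0, s1, s2, s3, s7, s8}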